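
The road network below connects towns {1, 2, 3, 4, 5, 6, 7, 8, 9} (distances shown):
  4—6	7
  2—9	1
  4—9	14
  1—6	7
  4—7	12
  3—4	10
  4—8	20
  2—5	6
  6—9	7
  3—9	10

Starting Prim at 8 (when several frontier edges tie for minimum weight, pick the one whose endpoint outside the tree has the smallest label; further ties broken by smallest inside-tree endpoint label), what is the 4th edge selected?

6-9

Grow the tree from 8 using Prim:
Step 1: cheapest edge leaving the tree is 4—8 (20); add 4.
Step 2: cheapest edge leaving the tree is 4—6 (7); add 6.
Step 3: cheapest edge leaving the tree is 1—6 (7); add 1.
Step 4: cheapest edge leaving the tree is 6—9 (7); add 9.
Step 5: cheapest edge leaving the tree is 2—9 (1); add 2.
Step 6: cheapest edge leaving the tree is 2—5 (6); add 5.
Step 7: cheapest edge leaving the tree is 3—4 (10); add 3.
Step 8: cheapest edge leaving the tree is 4—7 (12); add 7.
The 4th edge added is 6—9.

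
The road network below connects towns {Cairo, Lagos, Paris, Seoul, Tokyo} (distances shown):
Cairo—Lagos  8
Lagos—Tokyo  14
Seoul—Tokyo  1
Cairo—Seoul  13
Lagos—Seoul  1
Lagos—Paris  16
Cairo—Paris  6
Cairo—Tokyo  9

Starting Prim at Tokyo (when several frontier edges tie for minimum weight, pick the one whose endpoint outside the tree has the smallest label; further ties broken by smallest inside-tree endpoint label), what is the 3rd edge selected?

Prim, starting at Tokyo.
Step 1: frontier [Seoul—Tokyo 1, Cairo—Tokyo 9, Lagos—Tokyo 14] → take Seoul—Tokyo (1); add Seoul.
Step 2: frontier [Lagos—Seoul 1, Cairo—Seoul 13, Cairo—Tokyo 9, Lagos—Tokyo 14] → take Lagos—Seoul (1); add Lagos.
Step 3: frontier [Cairo—Lagos 8, Lagos—Paris 16, Cairo—Seoul 13, Cairo—Tokyo 9] → take Cairo—Lagos (8); add Cairo.
Step 4: frontier [Cairo—Paris 6, Lagos—Paris 16] → take Cairo—Paris (6); add Paris.
The 3rd edge added is Cairo—Lagos.

Cairo-Lagos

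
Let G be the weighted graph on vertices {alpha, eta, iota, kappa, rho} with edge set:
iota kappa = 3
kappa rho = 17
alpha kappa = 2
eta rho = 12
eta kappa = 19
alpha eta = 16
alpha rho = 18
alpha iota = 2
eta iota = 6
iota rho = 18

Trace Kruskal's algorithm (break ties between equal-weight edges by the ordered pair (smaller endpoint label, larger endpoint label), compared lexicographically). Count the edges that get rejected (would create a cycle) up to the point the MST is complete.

Kruskal: consider edges lightest-first.
alpha iota (2): add — endpoints in different components.
alpha kappa (2): add — endpoints in different components.
iota kappa (3): skip — kappa and iota already connected.
eta iota (6): add — endpoints in different components.
eta rho (12): add — endpoints in different components.
Edges rejected before the tree was complete: 1.

1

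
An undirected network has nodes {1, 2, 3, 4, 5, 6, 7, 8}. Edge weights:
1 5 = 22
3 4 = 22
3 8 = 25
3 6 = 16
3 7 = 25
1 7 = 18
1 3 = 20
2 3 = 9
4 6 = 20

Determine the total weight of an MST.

Sort edges by weight, then run Kruskal:
2 3 (9): add — endpoints in different components.
3 6 (16): add — endpoints in different components.
1 7 (18): add — endpoints in different components.
1 3 (20): add — endpoints in different components.
4 6 (20): add — endpoints in different components.
1 5 (22): add — endpoints in different components.
3 4 (22): skip — 3 and 4 already connected.
3 7 (25): skip — 3 and 7 already connected.
3 8 (25): add — endpoints in different components.
MST edges: 2 3, 3 6, 1 7, 1 3, 4 6, 1 5, 3 8; total weight 9+16+18+20+20+22+25 = 130.

130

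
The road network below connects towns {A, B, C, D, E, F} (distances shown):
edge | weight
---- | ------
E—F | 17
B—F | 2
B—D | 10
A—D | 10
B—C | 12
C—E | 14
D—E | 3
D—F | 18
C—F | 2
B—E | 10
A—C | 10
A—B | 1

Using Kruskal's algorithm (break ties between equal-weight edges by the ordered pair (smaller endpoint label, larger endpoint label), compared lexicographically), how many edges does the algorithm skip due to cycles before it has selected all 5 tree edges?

1

Kruskal's algorithm — process edges by increasing weight (ties by edge label):
A—B (1): add — endpoints in different components.
B—F (2): add — endpoints in different components.
C—F (2): add — endpoints in different components.
D—E (3): add — endpoints in different components.
A—C (10): skip — A and C already connected.
A—D (10): add — endpoints in different components.
Edges rejected before the tree was complete: 1.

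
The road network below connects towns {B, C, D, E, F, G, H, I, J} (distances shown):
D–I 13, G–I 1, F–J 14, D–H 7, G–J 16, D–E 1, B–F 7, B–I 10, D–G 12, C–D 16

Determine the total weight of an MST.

68

Sort edges by weight, then run Kruskal:
D–E (1): add — endpoints in different components.
G–I (1): add — endpoints in different components.
B–F (7): add — endpoints in different components.
D–H (7): add — endpoints in different components.
B–I (10): add — endpoints in different components.
D–G (12): add — endpoints in different components.
D–I (13): skip — D and I already connected.
F–J (14): add — endpoints in different components.
C–D (16): add — endpoints in different components.
MST edges: D–E, G–I, B–F, D–H, B–I, D–G, F–J, C–D; total weight 1+1+7+7+10+12+14+16 = 68.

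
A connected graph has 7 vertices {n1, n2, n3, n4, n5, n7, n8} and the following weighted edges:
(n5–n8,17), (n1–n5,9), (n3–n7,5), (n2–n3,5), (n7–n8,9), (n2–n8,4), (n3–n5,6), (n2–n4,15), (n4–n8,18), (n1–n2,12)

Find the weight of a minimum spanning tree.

Grow the tree from n2 using Prim:
Step 1: cheapest edge leaving the tree is n2–n8 (4); add n8.
Step 2: cheapest edge leaving the tree is n2–n3 (5); add n3.
Step 3: cheapest edge leaving the tree is n3–n7 (5); add n7.
Step 4: cheapest edge leaving the tree is n3–n5 (6); add n5.
Step 5: cheapest edge leaving the tree is n1–n5 (9); add n1.
Step 6: cheapest edge leaving the tree is n2–n4 (15); add n4.
MST edges: n2–n8, n2–n3, n3–n7, n3–n5, n1–n5, n2–n4; total weight 4+5+5+6+9+15 = 44.

44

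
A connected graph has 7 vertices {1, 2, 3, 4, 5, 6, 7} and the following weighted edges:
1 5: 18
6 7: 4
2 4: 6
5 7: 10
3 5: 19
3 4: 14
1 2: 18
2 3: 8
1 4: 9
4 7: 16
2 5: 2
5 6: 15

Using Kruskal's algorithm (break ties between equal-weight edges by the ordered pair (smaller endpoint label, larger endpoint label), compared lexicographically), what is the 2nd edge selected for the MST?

Kruskal's algorithm — process edges by increasing weight (ties by edge label):
2 5 (2): add. Components now {1} {2,5} {3} {4} {6} {7}
6 7 (4): add. Components now {1} {2,5} {3} {4} {6,7}
2 4 (6): add. Components now {1} {2,4,5} {3} {6,7}
2 3 (8): add. Components now {1} {2,3,4,5} {6,7}
1 4 (9): add. Components now {1,2,3,4,5} {6,7}
5 7 (10): add. Components now {1,2,3,4,5,6,7}
The 2nd edge added is 6 7.

6-7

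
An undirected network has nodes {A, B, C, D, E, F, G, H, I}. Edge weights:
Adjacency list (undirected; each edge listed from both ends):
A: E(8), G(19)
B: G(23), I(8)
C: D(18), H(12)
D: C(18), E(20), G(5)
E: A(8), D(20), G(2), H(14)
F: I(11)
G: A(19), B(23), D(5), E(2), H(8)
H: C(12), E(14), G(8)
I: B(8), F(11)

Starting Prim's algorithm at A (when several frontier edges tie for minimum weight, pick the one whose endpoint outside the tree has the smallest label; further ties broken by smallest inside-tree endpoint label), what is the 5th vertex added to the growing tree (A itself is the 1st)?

Prim's algorithm from A:
Step 1: frontier [A-E 8, A-G 19] → take A-E (8); add E.
Step 2: frontier [A-G 19, E-G 2, E-H 14, D-E 20] → take E-G (2); add G.
Step 3: frontier [E-H 14, D-E 20, D-G 5, G-H 8, B-G 23] → take D-G (5); add D.
Step 4: frontier [C-D 18, E-H 14, G-H 8, B-G 23] → take G-H (8); add H.
Step 5: frontier [C-D 18, B-G 23, C-H 12] → take C-H (12); add C.
Step 6: frontier [B-G 23] → take B-G (23); add B.
Step 7: frontier [B-I 8] → take B-I (8); add I.
Step 8: frontier [F-I 11] → take F-I (11); add F.
Vertex order: A, E, G, D, H, C, B, I, F. The 5th vertex is H.

H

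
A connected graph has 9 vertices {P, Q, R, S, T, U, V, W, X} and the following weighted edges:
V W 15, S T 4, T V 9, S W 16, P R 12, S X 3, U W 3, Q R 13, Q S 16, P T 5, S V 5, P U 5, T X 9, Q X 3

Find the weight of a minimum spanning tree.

Sort edges by weight, then run Kruskal:
Q X (3): add — endpoints in different components.
S X (3): add — endpoints in different components.
U W (3): add — endpoints in different components.
S T (4): add — endpoints in different components.
P T (5): add — endpoints in different components.
P U (5): add — endpoints in different components.
S V (5): add — endpoints in different components.
T V (9): skip — V and T already connected.
T X (9): skip — X and T already connected.
P R (12): add — endpoints in different components.
MST edges: Q X, S X, U W, S T, P T, P U, S V, P R; total weight 3+3+3+4+5+5+5+12 = 40.

40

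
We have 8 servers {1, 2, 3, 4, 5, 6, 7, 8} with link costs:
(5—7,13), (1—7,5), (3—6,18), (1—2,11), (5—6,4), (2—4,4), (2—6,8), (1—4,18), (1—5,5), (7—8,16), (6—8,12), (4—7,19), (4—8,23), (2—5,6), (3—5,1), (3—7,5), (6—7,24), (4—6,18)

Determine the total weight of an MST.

Sort edges by weight, then run Kruskal:
3—5 (1): add — endpoints in different components.
2—4 (4): add — endpoints in different components.
5—6 (4): add — endpoints in different components.
1—5 (5): add — endpoints in different components.
1—7 (5): add — endpoints in different components.
3—7 (5): skip — 3 and 7 already connected.
2—5 (6): add — endpoints in different components.
2—6 (8): skip — 2 and 6 already connected.
1—2 (11): skip — 1 and 2 already connected.
6—8 (12): add — endpoints in different components.
MST edges: 3—5, 2—4, 5—6, 1—5, 1—7, 2—5, 6—8; total weight 1+4+4+5+5+6+12 = 37.

37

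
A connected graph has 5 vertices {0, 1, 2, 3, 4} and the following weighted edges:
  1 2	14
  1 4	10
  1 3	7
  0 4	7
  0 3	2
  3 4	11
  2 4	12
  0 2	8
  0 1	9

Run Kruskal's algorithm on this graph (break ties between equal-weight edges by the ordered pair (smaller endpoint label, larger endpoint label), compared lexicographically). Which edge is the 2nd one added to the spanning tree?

Sort edges by weight, then run Kruskal:
0 3 (2): add — endpoints in different components.
0 4 (7): add — endpoints in different components.
1 3 (7): add — endpoints in different components.
0 2 (8): add — endpoints in different components.
The 2nd edge added is 0 4.

0-4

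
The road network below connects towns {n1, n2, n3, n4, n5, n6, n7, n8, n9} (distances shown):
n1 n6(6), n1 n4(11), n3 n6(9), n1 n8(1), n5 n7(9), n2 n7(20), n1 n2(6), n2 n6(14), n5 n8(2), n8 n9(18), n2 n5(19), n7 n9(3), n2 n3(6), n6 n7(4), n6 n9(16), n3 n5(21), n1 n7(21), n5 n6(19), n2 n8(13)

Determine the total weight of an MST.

39

Sort edges by weight, then run Kruskal:
n1 n8 (1): add — endpoints in different components.
n5 n8 (2): add — endpoints in different components.
n7 n9 (3): add — endpoints in different components.
n6 n7 (4): add — endpoints in different components.
n1 n2 (6): add — endpoints in different components.
n1 n6 (6): add — endpoints in different components.
n2 n3 (6): add — endpoints in different components.
n3 n6 (9): skip — n6 and n3 already connected.
n5 n7 (9): skip — n7 and n5 already connected.
n1 n4 (11): add — endpoints in different components.
MST edges: n1 n8, n5 n8, n7 n9, n6 n7, n1 n2, n1 n6, n2 n3, n1 n4; total weight 1+2+3+4+6+6+6+11 = 39.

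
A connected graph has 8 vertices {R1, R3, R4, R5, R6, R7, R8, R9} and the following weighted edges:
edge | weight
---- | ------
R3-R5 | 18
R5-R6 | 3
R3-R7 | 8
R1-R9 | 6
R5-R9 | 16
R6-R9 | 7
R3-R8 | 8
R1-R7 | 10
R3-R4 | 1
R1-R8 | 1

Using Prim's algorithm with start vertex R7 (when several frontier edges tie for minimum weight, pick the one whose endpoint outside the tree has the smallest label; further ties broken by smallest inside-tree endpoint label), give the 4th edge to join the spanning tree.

Grow the tree from R7 using Prim:
Step 1: cheapest edge leaving the tree is R3-R7 (8); add R3.
Step 2: cheapest edge leaving the tree is R3-R4 (1); add R4.
Step 3: cheapest edge leaving the tree is R3-R8 (8); add R8.
Step 4: cheapest edge leaving the tree is R1-R8 (1); add R1.
Step 5: cheapest edge leaving the tree is R1-R9 (6); add R9.
Step 6: cheapest edge leaving the tree is R6-R9 (7); add R6.
Step 7: cheapest edge leaving the tree is R5-R6 (3); add R5.
The 4th edge added is R1-R8.

R1-R8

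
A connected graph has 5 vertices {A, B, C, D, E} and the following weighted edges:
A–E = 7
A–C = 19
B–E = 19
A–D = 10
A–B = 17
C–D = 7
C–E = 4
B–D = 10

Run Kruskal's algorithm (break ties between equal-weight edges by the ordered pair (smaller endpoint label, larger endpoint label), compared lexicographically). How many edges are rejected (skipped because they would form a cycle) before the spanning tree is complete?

1

Kruskal: consider edges lightest-first.
C–E (4): add — endpoints in different components.
A–E (7): add — endpoints in different components.
C–D (7): add — endpoints in different components.
A–D (10): skip — A and D already connected.
B–D (10): add — endpoints in different components.
Edges rejected before the tree was complete: 1.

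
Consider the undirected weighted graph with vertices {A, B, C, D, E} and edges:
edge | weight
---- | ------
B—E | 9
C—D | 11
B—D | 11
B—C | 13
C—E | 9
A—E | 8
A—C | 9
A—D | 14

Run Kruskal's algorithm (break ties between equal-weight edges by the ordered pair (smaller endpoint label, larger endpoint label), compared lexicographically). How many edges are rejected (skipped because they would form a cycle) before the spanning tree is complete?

Sort edges by weight, then run Kruskal:
A—E (8): add — endpoints in different components.
A—C (9): add — endpoints in different components.
B—E (9): add — endpoints in different components.
C—E (9): skip — C and E already connected.
B—D (11): add — endpoints in different components.
Edges rejected before the tree was complete: 1.

1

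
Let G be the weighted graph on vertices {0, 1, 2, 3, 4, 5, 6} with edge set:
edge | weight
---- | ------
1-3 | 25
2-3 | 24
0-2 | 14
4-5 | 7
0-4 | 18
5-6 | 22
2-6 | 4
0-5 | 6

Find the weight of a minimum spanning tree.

80

Sort edges by weight, then run Kruskal:
2-6 (4): add — endpoints in different components.
0-5 (6): add — endpoints in different components.
4-5 (7): add — endpoints in different components.
0-2 (14): add — endpoints in different components.
0-4 (18): skip — 0 and 4 already connected.
5-6 (22): skip — 5 and 6 already connected.
2-3 (24): add — endpoints in different components.
1-3 (25): add — endpoints in different components.
MST edges: 2-6, 0-5, 4-5, 0-2, 2-3, 1-3; total weight 4+6+7+14+24+25 = 80.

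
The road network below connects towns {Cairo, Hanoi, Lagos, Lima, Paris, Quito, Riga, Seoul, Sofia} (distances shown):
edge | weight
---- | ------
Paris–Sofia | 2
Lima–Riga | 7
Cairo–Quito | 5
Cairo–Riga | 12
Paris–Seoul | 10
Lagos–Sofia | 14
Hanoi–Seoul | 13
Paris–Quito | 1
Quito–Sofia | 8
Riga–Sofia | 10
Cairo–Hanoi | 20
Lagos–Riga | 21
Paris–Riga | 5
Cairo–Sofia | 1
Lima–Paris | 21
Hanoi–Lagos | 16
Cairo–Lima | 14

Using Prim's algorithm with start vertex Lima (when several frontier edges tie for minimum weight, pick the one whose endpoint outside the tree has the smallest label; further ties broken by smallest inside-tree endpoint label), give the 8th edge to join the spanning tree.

Grow the tree from Lima using Prim:
Step 1: cheapest edge leaving the tree is Lima–Riga (7); add Riga.
Step 2: cheapest edge leaving the tree is Paris–Riga (5); add Paris.
Step 3: cheapest edge leaving the tree is Paris–Quito (1); add Quito.
Step 4: cheapest edge leaving the tree is Paris–Sofia (2); add Sofia.
Step 5: cheapest edge leaving the tree is Cairo–Sofia (1); add Cairo.
Step 6: cheapest edge leaving the tree is Paris–Seoul (10); add Seoul.
Step 7: cheapest edge leaving the tree is Hanoi–Seoul (13); add Hanoi.
Step 8: cheapest edge leaving the tree is Lagos–Sofia (14); add Lagos.
The 8th edge added is Lagos–Sofia.

Lagos-Sofia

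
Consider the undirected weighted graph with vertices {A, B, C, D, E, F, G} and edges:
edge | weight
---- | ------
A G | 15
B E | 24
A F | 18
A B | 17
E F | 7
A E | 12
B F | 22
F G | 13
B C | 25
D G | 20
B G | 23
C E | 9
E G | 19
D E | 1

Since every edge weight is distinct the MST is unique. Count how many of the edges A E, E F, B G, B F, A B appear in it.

Kruskal's algorithm — process edges by increasing weight (ties by edge label):
D E (1): add — endpoints in different components.
E F (7): add — endpoints in different components.
C E (9): add — endpoints in different components.
A E (12): add — endpoints in different components.
F G (13): add — endpoints in different components.
A G (15): skip — A and G already connected.
A B (17): add — endpoints in different components.
MST edge set: {D E, E F, C E, A E, F G, A B}.
Of the listed edges, {A E, E F, A B} are in the MST → 3.

3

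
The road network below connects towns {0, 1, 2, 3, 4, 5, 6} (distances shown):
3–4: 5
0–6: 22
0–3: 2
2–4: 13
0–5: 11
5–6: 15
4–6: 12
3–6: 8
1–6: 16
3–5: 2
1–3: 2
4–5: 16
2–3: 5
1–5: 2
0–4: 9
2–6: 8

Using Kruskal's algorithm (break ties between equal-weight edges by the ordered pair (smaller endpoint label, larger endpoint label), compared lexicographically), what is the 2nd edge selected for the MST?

1-3

Kruskal: consider edges lightest-first.
0–3 (2): add. Components now {0,3} {1} {2} {4} {5} {6}
1–3 (2): add. Components now {0,1,3} {2} {4} {5} {6}
1–5 (2): add. Components now {0,1,3,5} {2} {4} {6}
3–5 (2): skip — 3 and 5 already connected.
2–3 (5): add. Components now {0,1,2,3,5} {4} {6}
3–4 (5): add. Components now {0,1,2,3,4,5} {6}
2–6 (8): add. Components now {0,1,2,3,4,5,6}
The 2nd edge added is 1–3.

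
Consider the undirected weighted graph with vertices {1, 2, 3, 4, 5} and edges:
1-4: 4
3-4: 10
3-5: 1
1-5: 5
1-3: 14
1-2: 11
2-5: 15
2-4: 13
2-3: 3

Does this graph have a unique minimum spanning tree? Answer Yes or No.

Yes

Sort edges by weight, then run Kruskal:
3-5 (1): add. Components now {1} {2} {3,5} {4}
2-3 (3): add. Components now {1} {2,3,5} {4}
1-4 (4): add. Components now {1,4} {2,3,5}
1-5 (5): add. Components now {1,2,3,4,5}
Every non-tree edge has weight strictly greater than the heaviest edge on the tree path between its endpoints, so the MST is unique.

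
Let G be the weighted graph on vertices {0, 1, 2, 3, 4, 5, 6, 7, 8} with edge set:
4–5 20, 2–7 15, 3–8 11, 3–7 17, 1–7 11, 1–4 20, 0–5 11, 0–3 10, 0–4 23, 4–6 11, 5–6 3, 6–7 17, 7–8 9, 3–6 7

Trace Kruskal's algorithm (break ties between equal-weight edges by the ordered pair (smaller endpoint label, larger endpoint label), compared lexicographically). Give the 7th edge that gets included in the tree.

Sort edges by weight, then run Kruskal:
5–6 (3): add — endpoints in different components.
3–6 (7): add — endpoints in different components.
7–8 (9): add — endpoints in different components.
0–3 (10): add — endpoints in different components.
0–5 (11): skip — 0 and 5 already connected.
1–7 (11): add — endpoints in different components.
3–8 (11): add — endpoints in different components.
4–6 (11): add — endpoints in different components.
2–7 (15): add — endpoints in different components.
The 7th edge added is 4–6.

4-6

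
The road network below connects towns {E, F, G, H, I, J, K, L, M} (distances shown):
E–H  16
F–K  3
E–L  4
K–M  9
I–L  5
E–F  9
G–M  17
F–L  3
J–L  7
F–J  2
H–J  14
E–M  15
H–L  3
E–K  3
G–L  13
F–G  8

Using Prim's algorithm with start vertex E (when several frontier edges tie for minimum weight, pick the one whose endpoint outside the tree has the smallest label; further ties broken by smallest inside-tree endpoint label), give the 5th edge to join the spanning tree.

H-L

Prim's algorithm from E:
Step 1: cheapest edge leaving the tree is E–K (3); add K.
Step 2: cheapest edge leaving the tree is F–K (3); add F.
Step 3: cheapest edge leaving the tree is F–J (2); add J.
Step 4: cheapest edge leaving the tree is F–L (3); add L.
Step 5: cheapest edge leaving the tree is H–L (3); add H.
Step 6: cheapest edge leaving the tree is I–L (5); add I.
Step 7: cheapest edge leaving the tree is F–G (8); add G.
Step 8: cheapest edge leaving the tree is K–M (9); add M.
The 5th edge added is H–L.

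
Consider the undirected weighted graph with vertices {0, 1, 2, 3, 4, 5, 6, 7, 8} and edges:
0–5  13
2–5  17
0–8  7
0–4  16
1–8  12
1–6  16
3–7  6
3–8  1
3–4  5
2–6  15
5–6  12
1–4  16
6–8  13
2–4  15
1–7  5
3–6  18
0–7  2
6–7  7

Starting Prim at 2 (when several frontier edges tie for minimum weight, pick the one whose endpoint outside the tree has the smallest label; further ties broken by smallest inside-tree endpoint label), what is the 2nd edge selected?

3-4

Grow the tree from 2 using Prim:
Step 1: cheapest edge leaving the tree is 2–4 (15); add 4.
Step 2: cheapest edge leaving the tree is 3–4 (5); add 3.
Step 3: cheapest edge leaving the tree is 3–8 (1); add 8.
Step 4: cheapest edge leaving the tree is 3–7 (6); add 7.
Step 5: cheapest edge leaving the tree is 0–7 (2); add 0.
Step 6: cheapest edge leaving the tree is 1–7 (5); add 1.
Step 7: cheapest edge leaving the tree is 6–7 (7); add 6.
Step 8: cheapest edge leaving the tree is 5–6 (12); add 5.
The 2nd edge added is 3–4.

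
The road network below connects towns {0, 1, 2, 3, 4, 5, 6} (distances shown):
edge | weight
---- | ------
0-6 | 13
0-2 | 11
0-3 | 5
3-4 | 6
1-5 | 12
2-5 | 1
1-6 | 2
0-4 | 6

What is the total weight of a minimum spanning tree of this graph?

37

Prim's algorithm from 2:
Step 1: cheapest edge leaving the tree is 2-5 (1); add 5.
Step 2: cheapest edge leaving the tree is 0-2 (11); add 0.
Step 3: cheapest edge leaving the tree is 0-3 (5); add 3.
Step 4: cheapest edge leaving the tree is 0-4 (6); add 4.
Step 5: cheapest edge leaving the tree is 1-5 (12); add 1.
Step 6: cheapest edge leaving the tree is 1-6 (2); add 6.
MST edges: 2-5, 0-2, 0-3, 0-4, 1-5, 1-6; total weight 1+11+5+6+12+2 = 37.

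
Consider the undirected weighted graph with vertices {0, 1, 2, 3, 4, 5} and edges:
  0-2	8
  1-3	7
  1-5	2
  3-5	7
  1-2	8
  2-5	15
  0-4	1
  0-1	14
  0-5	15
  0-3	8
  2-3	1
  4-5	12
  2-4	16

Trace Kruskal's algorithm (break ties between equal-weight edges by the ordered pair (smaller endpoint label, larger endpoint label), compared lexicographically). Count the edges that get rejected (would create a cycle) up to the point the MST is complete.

1

Kruskal: consider edges lightest-first.
0-4 (1): add. Components now {0,4} {1} {2} {3} {5}
2-3 (1): add. Components now {0,4} {1} {2,3} {5}
1-5 (2): add. Components now {0,4} {1,5} {2,3}
1-3 (7): add. Components now {0,4} {1,2,3,5}
3-5 (7): skip — 3 and 5 already connected.
0-2 (8): add. Components now {0,1,2,3,4,5}
Edges rejected before the tree was complete: 1.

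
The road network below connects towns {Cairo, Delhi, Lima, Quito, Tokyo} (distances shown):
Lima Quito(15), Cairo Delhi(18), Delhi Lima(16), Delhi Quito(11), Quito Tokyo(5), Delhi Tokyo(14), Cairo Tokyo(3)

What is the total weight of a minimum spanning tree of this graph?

34

Sort edges by weight, then run Kruskal:
Cairo Tokyo (3): add — endpoints in different components.
Quito Tokyo (5): add — endpoints in different components.
Delhi Quito (11): add — endpoints in different components.
Delhi Tokyo (14): skip — Delhi and Tokyo already connected.
Lima Quito (15): add — endpoints in different components.
MST edges: Cairo Tokyo, Quito Tokyo, Delhi Quito, Lima Quito; total weight 3+5+11+15 = 34.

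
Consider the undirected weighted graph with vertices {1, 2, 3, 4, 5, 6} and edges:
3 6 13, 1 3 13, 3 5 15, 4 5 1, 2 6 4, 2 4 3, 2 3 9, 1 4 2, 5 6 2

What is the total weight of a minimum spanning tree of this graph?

17

Kruskal's algorithm — process edges by increasing weight (ties by edge label):
4 5 (1): add — endpoints in different components.
1 4 (2): add — endpoints in different components.
5 6 (2): add — endpoints in different components.
2 4 (3): add — endpoints in different components.
2 6 (4): skip — 2 and 6 already connected.
2 3 (9): add — endpoints in different components.
MST edges: 4 5, 1 4, 5 6, 2 4, 2 3; total weight 1+2+2+3+9 = 17.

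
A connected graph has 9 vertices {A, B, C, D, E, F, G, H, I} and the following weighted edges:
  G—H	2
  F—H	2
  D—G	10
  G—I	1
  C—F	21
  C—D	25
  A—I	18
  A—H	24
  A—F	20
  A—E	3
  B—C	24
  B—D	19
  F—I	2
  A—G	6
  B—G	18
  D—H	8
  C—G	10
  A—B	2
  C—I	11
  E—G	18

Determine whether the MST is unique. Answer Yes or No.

Sort edges by weight, then run Kruskal:
G—I (1): add — endpoints in different components.
A—B (2): add — endpoints in different components.
F—H (2): add — endpoints in different components.
F—I (2): add — endpoints in different components.
G—H (2): skip — G and H already connected.
A—E (3): add — endpoints in different components.
A—G (6): add — endpoints in different components.
D—H (8): add — endpoints in different components.
C—G (10): add — endpoints in different components.
Non-tree edge G—H has weight 2, equal to the heaviest edge on its tree cycle — swapping gives another MST of the same weight. Not unique.

No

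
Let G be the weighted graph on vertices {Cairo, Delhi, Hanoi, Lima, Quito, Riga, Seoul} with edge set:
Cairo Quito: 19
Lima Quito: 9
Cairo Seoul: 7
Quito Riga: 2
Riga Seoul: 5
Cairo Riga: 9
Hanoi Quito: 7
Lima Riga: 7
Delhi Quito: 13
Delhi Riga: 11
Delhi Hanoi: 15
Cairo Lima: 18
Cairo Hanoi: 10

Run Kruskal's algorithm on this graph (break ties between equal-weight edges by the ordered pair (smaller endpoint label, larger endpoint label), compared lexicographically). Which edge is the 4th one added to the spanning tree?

Kruskal: consider edges lightest-first.
Quito Riga (2): add. Components now {Seoul} {Delhi} {Lima} {Quito,Riga} {Hanoi} {Cairo}
Riga Seoul (5): add. Components now {Quito,Riga,Seoul} {Delhi} {Lima} {Hanoi} {Cairo}
Cairo Seoul (7): add. Components now {Cairo,Quito,Riga,Seoul} {Delhi} {Lima} {Hanoi}
Hanoi Quito (7): add. Components now {Cairo,Hanoi,Quito,Riga,Seoul} {Delhi} {Lima}
Lima Riga (7): add. Components now {Cairo,Hanoi,Lima,Quito,Riga,Seoul} {Delhi}
Cairo Riga (9): skip — Riga and Cairo already connected.
Lima Quito (9): skip — Lima and Quito already connected.
Cairo Hanoi (10): skip — Hanoi and Cairo already connected.
Delhi Riga (11): add. Components now {Cairo,Delhi,Hanoi,Lima,Quito,Riga,Seoul}
The 4th edge added is Hanoi Quito.

Hanoi-Quito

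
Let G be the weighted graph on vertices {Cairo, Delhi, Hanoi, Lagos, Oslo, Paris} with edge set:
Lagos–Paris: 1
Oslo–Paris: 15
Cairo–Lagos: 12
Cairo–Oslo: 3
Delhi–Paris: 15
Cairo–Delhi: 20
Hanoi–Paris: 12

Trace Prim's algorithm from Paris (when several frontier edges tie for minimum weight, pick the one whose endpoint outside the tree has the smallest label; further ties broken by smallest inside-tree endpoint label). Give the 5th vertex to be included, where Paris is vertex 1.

Prim's algorithm from Paris:
Step 1: cheapest edge leaving the tree is Lagos–Paris (1); add Lagos.
Step 2: cheapest edge leaving the tree is Cairo–Lagos (12); add Cairo.
Step 3: cheapest edge leaving the tree is Cairo–Oslo (3); add Oslo.
Step 4: cheapest edge leaving the tree is Hanoi–Paris (12); add Hanoi.
Step 5: cheapest edge leaving the tree is Delhi–Paris (15); add Delhi.
Vertex order: Paris, Lagos, Cairo, Oslo, Hanoi, Delhi. The 5th vertex is Hanoi.

Hanoi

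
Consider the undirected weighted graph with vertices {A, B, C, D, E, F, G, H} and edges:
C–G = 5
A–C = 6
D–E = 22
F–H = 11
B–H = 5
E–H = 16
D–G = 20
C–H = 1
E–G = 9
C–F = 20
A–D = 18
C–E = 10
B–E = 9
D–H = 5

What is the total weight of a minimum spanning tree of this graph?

Sort edges by weight, then run Kruskal:
C–H (1): add — endpoints in different components.
B–H (5): add — endpoints in different components.
C–G (5): add — endpoints in different components.
D–H (5): add — endpoints in different components.
A–C (6): add — endpoints in different components.
B–E (9): add — endpoints in different components.
E–G (9): skip — E and G already connected.
C–E (10): skip — C and E already connected.
F–H (11): add — endpoints in different components.
MST edges: C–H, B–H, C–G, D–H, A–C, B–E, F–H; total weight 1+5+5+5+6+9+11 = 42.

42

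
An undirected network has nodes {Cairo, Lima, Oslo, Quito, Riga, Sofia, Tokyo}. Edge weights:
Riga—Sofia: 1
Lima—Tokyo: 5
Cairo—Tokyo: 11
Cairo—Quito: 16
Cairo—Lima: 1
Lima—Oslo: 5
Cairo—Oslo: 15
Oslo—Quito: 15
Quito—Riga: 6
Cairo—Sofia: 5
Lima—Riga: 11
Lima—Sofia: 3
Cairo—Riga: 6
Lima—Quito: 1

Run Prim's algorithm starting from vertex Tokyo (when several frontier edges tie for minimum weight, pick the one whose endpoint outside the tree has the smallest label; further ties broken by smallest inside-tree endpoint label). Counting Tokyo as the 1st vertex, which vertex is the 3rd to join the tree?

Cairo

Grow the tree from Tokyo using Prim:
Step 1: frontier [Lima—Tokyo 5, Cairo—Tokyo 11] → take Lima—Tokyo (5); add Lima.
Step 2: frontier [Cairo—Lima 1, Lima—Quito 1, Lima—Sofia 3, Lima—Oslo 5, Lima—Riga 11, Cairo—Tokyo 11] → take Cairo—Lima (1); add Cairo.
Step 3: frontier [Cairo—Sofia 5, Cairo—Riga 6, Cairo—Oslo 15, Cairo—Quito 16, Lima—Quito 1, Lima—Sofia 3, Lima—Oslo 5, Lima—Riga 11] → take Lima—Quito (1); add Quito.
Step 4: frontier [Cairo—Sofia 5, Cairo—Riga 6, Cairo—Oslo 15, Lima—Sofia 3, Lima—Oslo 5, Lima—Riga 11, Quito—Riga 6, Oslo—Quito 15] → take Lima—Sofia (3); add Sofia.
Step 5: frontier [Cairo—Riga 6, Cairo—Oslo 15, Lima—Oslo 5, Lima—Riga 11, Quito—Riga 6, Oslo—Quito 15, Riga—Sofia 1] → take Riga—Sofia (1); add Riga.
Step 6: frontier [Cairo—Oslo 15, Lima—Oslo 5, Oslo—Quito 15] → take Lima—Oslo (5); add Oslo.
Vertex order: Tokyo, Lima, Cairo, Quito, Sofia, Riga, Oslo. The 3rd vertex is Cairo.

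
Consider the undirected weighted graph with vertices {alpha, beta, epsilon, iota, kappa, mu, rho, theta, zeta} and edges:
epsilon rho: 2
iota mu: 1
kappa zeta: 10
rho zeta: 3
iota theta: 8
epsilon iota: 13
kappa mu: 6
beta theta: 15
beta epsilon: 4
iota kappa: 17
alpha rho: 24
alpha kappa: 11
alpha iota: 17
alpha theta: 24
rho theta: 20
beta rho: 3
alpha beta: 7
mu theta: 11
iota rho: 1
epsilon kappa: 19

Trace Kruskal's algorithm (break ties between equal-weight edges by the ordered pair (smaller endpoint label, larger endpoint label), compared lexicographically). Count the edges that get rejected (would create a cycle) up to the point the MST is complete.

Sort edges by weight, then run Kruskal:
iota mu (1): add — endpoints in different components.
iota rho (1): add — endpoints in different components.
epsilon rho (2): add — endpoints in different components.
beta rho (3): add — endpoints in different components.
rho zeta (3): add — endpoints in different components.
beta epsilon (4): skip — epsilon and beta already connected.
kappa mu (6): add — endpoints in different components.
alpha beta (7): add — endpoints in different components.
iota theta (8): add — endpoints in different components.
Edges rejected before the tree was complete: 1.

1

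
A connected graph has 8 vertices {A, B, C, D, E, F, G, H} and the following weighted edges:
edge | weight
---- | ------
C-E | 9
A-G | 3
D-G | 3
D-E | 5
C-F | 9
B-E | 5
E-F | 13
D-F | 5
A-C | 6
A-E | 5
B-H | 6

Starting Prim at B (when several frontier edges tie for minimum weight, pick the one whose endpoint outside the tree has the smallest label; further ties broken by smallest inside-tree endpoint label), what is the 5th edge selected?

Grow the tree from B using Prim:
Step 1: cheapest edge leaving the tree is B-E (5); add E.
Step 2: cheapest edge leaving the tree is A-E (5); add A.
Step 3: cheapest edge leaving the tree is A-G (3); add G.
Step 4: cheapest edge leaving the tree is D-G (3); add D.
Step 5: cheapest edge leaving the tree is D-F (5); add F.
Step 6: cheapest edge leaving the tree is A-C (6); add C.
Step 7: cheapest edge leaving the tree is B-H (6); add H.
The 5th edge added is D-F.

D-F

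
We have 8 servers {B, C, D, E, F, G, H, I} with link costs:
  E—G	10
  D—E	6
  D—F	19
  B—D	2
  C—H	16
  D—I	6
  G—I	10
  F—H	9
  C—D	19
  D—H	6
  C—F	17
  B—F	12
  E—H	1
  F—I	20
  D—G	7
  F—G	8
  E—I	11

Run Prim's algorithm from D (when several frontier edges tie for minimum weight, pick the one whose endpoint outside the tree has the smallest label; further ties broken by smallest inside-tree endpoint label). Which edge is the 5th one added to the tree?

Grow the tree from D using Prim:
Step 1: cheapest edge leaving the tree is B—D (2); add B.
Step 2: cheapest edge leaving the tree is D—E (6); add E.
Step 3: cheapest edge leaving the tree is E—H (1); add H.
Step 4: cheapest edge leaving the tree is D—I (6); add I.
Step 5: cheapest edge leaving the tree is D—G (7); add G.
Step 6: cheapest edge leaving the tree is F—G (8); add F.
Step 7: cheapest edge leaving the tree is C—H (16); add C.
The 5th edge added is D—G.

D-G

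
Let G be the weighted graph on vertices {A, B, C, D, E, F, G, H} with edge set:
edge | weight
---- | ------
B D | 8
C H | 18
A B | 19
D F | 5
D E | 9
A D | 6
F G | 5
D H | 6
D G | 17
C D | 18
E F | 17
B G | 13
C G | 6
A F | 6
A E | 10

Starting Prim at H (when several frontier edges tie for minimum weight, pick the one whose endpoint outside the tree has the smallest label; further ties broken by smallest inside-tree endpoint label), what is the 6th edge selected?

B-D

Prim, starting at H.
Step 1: cheapest edge leaving the tree is D H (6); add D.
Step 2: cheapest edge leaving the tree is D F (5); add F.
Step 3: cheapest edge leaving the tree is F G (5); add G.
Step 4: cheapest edge leaving the tree is A D (6); add A.
Step 5: cheapest edge leaving the tree is C G (6); add C.
Step 6: cheapest edge leaving the tree is B D (8); add B.
Step 7: cheapest edge leaving the tree is D E (9); add E.
The 6th edge added is B D.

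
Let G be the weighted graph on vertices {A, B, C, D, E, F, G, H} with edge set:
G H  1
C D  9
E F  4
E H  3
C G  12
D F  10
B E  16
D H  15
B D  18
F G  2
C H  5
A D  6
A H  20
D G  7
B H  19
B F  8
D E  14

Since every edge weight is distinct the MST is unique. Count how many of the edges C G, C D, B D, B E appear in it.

0

Kruskal's algorithm — process edges by increasing weight (ties by edge label):
G H (1): add — endpoints in different components.
F G (2): add — endpoints in different components.
E H (3): add — endpoints in different components.
E F (4): skip — E and F already connected.
C H (5): add — endpoints in different components.
A D (6): add — endpoints in different components.
D G (7): add — endpoints in different components.
B F (8): add — endpoints in different components.
MST edge set: {G H, F G, E H, C H, A D, D G, B F}.
Of the listed edges, {} are in the MST → 0.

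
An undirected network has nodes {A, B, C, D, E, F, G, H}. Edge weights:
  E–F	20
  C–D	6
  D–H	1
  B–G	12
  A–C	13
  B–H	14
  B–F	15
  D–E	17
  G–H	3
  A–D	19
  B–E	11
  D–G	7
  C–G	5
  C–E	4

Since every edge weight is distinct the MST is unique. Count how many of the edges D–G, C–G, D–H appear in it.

2

Kruskal's algorithm — process edges by increasing weight (ties by edge label):
D–H (1): add — endpoints in different components.
G–H (3): add — endpoints in different components.
C–E (4): add — endpoints in different components.
C–G (5): add — endpoints in different components.
C–D (6): skip — C and D already connected.
D–G (7): skip — D and G already connected.
B–E (11): add — endpoints in different components.
B–G (12): skip — B and G already connected.
A–C (13): add — endpoints in different components.
B–H (14): skip — B and H already connected.
B–F (15): add — endpoints in different components.
MST edge set: {D–H, G–H, C–E, C–G, B–E, A–C, B–F}.
Of the listed edges, {C–G, D–H} are in the MST → 2.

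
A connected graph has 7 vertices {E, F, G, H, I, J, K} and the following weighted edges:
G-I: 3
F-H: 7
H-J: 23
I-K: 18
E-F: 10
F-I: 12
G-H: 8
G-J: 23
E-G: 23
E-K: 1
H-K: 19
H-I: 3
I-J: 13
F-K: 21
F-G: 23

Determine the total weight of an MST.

37

Grow the tree from I using Prim:
Step 1: cheapest edge leaving the tree is G-I (3); add G.
Step 2: cheapest edge leaving the tree is H-I (3); add H.
Step 3: cheapest edge leaving the tree is F-H (7); add F.
Step 4: cheapest edge leaving the tree is E-F (10); add E.
Step 5: cheapest edge leaving the tree is E-K (1); add K.
Step 6: cheapest edge leaving the tree is I-J (13); add J.
MST edges: G-I, H-I, F-H, E-F, E-K, I-J; total weight 3+3+7+10+1+13 = 37.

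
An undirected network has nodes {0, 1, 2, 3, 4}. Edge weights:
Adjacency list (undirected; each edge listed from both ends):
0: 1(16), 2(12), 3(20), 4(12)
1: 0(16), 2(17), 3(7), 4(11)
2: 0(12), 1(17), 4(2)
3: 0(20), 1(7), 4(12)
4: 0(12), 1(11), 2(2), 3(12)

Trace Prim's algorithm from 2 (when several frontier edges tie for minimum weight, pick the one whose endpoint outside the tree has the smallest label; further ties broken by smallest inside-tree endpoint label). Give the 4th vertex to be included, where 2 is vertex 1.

Prim, starting at 2.
Step 1: frontier [2—4 2, 0—2 12, 1—2 17] → take 2—4 (2); add 4.
Step 2: frontier [0—2 12, 1—2 17, 1—4 11, 0—4 12, 3—4 12] → take 1—4 (11); add 1.
Step 3: frontier [1—3 7, 0—1 16, 0—2 12, 0—4 12, 3—4 12] → take 1—3 (7); add 3.
Step 4: frontier [0—1 16, 0—2 12, 0—3 20, 0—4 12] → take 0—2 (12); add 0.
Vertex order: 2, 4, 1, 3, 0. The 4th vertex is 3.

3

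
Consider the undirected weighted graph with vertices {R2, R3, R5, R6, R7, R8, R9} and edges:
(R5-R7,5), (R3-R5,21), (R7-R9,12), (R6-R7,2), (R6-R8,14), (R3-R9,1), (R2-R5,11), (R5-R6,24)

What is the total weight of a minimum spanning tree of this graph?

45

Grow the tree from R2 using Prim:
Step 1: frontier [R2-R5 11] → take R2-R5 (11); add R5.
Step 2: frontier [R5-R7 5, R3-R5 21, R5-R6 24] → take R5-R7 (5); add R7.
Step 3: frontier [R3-R5 21, R5-R6 24, R6-R7 2, R7-R9 12] → take R6-R7 (2); add R6.
Step 4: frontier [R3-R5 21, R6-R8 14, R7-R9 12] → take R7-R9 (12); add R9.
Step 5: frontier [R3-R5 21, R6-R8 14, R3-R9 1] → take R3-R9 (1); add R3.
Step 6: frontier [R6-R8 14] → take R6-R8 (14); add R8.
MST edges: R2-R5, R5-R7, R6-R7, R7-R9, R3-R9, R6-R8; total weight 11+5+2+12+1+14 = 45.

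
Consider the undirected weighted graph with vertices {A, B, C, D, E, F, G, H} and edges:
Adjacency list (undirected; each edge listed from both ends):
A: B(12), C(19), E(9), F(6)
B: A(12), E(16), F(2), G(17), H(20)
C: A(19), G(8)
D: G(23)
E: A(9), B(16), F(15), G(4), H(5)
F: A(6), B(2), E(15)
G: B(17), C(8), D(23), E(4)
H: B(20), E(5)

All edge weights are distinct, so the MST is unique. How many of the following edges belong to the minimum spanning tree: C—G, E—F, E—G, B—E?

Kruskal: consider edges lightest-first.
B—F (2): add — endpoints in different components.
E—G (4): add — endpoints in different components.
E—H (5): add — endpoints in different components.
A—F (6): add — endpoints in different components.
C—G (8): add — endpoints in different components.
A—E (9): add — endpoints in different components.
A—B (12): skip — A and B already connected.
E—F (15): skip — E and F already connected.
B—E (16): skip — B and E already connected.
B—G (17): skip — B and G already connected.
A—C (19): skip — A and C already connected.
B—H (20): skip — B and H already connected.
D—G (23): add — endpoints in different components.
MST edge set: {B—F, E—G, E—H, A—F, C—G, A—E, D—G}.
Of the listed edges, {C—G, E—G} are in the MST → 2.

2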